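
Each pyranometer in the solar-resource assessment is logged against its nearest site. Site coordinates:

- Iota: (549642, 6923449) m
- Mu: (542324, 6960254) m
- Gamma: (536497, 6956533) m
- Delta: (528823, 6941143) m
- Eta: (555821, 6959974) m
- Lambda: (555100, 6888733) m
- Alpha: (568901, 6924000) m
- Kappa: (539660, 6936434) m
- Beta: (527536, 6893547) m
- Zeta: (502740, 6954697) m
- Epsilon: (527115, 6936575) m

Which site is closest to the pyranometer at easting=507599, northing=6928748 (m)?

Epsilon

Squared distances to each site:
Iota: 1795693250.000; Mu: 2198453661.000; Gamma: 1607100629.000; Delta: 604094201.000; Eta: 3300424360.000; Lambda: 3857545226.000; Alpha: 3780478708.000; Kappa: 1086982317.000; Beta: 1636594370.000; Zeta: 696960482.000; Epsilon: 442136185.000.
Minimum at Epsilon.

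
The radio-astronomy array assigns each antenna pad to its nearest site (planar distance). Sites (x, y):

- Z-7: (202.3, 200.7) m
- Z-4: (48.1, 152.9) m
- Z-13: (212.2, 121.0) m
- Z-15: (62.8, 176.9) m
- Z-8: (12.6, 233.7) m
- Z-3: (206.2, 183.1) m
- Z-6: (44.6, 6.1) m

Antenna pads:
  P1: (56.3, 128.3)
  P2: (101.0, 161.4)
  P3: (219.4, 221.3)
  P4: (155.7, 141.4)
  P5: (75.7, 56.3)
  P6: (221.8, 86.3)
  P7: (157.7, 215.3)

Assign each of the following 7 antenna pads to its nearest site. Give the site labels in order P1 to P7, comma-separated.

Z-4, Z-15, Z-7, Z-13, Z-6, Z-13, Z-7

P1 → Z-4 (d²=672.40)
P2 → Z-15 (d²=1699.49)
P3 → Z-7 (d²=716.77)
P4 → Z-13 (d²=3608.41)
P5 → Z-6 (d²=3487.25)
P6 → Z-13 (d²=1296.25)
P7 → Z-7 (d²=2202.32)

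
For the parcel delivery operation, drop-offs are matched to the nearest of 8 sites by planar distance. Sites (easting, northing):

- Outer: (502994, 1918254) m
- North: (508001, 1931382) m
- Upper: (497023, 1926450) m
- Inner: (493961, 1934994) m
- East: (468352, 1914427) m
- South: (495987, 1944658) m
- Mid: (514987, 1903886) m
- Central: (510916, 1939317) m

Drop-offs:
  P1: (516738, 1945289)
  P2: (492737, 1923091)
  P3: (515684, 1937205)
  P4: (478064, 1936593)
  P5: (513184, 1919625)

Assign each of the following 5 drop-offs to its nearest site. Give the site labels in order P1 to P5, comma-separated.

Central, Upper, Central, Inner, Outer

P1 → Central (d²=69560468.00)
P2 → Upper (d²=29652677.00)
P3 → Central (d²=27194368.00)
P4 → Inner (d²=255271410.00)
P5 → Outer (d²=105715741.00)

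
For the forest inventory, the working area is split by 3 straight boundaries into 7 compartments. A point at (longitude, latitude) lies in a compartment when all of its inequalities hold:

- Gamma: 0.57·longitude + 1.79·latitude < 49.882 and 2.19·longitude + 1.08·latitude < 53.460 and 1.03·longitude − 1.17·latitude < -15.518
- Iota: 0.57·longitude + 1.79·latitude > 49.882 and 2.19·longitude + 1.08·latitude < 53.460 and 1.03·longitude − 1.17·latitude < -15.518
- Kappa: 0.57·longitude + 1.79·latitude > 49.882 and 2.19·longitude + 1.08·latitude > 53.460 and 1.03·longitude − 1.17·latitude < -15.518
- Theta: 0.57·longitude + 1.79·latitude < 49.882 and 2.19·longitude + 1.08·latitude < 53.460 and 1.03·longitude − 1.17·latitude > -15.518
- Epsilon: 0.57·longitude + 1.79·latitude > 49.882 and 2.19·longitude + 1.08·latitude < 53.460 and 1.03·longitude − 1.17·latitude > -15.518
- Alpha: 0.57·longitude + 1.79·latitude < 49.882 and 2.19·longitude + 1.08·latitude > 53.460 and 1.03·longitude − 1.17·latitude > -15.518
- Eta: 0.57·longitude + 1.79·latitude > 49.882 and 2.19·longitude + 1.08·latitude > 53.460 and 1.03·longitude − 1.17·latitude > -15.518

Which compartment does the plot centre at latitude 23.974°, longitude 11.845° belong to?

0.57·11.845 + 1.79·23.974 = 49.665, which is < 49.882
2.19·11.845 + 1.08·23.974 = 51.832, which is < 53.460
1.03·11.845 − 1.17·23.974 = -15.849, which is < -15.518
This sign pattern matches Gamma.

Gamma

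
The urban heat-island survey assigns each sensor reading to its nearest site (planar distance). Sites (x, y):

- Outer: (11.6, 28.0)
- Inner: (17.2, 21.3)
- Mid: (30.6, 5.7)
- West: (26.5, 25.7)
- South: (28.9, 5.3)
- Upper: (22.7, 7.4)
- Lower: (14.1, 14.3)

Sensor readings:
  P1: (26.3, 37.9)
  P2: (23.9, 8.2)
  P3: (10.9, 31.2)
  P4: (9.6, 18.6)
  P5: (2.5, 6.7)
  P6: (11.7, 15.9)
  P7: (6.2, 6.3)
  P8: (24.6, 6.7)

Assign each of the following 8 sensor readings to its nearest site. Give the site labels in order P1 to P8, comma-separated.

P1 → West (d²=148.88)
P2 → Upper (d²=2.08)
P3 → Outer (d²=10.73)
P4 → Lower (d²=38.74)
P5 → Lower (d²=192.32)
P6 → Lower (d²=8.32)
P7 → Lower (d²=126.41)
P8 → Upper (d²=4.10)

West, Upper, Outer, Lower, Lower, Lower, Lower, Upper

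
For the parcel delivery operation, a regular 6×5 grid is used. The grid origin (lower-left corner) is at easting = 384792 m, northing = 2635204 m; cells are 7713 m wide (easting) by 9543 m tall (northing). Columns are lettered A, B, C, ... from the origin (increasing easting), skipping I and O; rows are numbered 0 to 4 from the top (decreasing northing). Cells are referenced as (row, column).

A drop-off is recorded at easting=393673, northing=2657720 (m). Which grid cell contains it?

(2, B)

Column index: ⌊(393673 − 384792) / 7713⌋ = ⌊1.151⌋ = 1 → column B
Row offset from origin: ⌊(2657720 − 2635204) / 9543⌋ = ⌊2.359⌋ = 2 → row 2 (counted from top)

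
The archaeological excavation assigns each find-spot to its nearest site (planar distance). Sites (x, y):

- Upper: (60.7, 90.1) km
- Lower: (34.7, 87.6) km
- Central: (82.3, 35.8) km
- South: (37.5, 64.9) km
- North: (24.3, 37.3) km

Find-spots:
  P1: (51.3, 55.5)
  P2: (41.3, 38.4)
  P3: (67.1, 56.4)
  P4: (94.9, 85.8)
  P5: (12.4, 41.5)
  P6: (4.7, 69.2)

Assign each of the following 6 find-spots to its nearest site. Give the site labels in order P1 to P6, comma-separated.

South, North, Central, Upper, North, South

P1 → South (d²=278.80)
P2 → North (d²=290.21)
P3 → Central (d²=655.40)
P4 → Upper (d²=1188.13)
P5 → North (d²=159.25)
P6 → South (d²=1094.33)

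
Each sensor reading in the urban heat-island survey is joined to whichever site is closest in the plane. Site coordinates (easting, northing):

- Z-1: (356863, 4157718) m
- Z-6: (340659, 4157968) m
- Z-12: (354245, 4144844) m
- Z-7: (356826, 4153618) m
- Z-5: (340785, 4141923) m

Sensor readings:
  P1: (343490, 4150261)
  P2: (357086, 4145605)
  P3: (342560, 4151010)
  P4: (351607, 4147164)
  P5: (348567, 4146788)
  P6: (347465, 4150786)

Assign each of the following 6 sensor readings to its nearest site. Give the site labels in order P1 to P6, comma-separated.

P1 → Z-6 (d²=67412410.00)
P2 → Z-12 (d²=8650402.00)
P3 → Z-6 (d²=52027565.00)
P4 → Z-12 (d²=12341444.00)
P5 → Z-12 (d²=36018820.00)
P6 → Z-12 (d²=81275764.00)

Z-6, Z-12, Z-6, Z-12, Z-12, Z-12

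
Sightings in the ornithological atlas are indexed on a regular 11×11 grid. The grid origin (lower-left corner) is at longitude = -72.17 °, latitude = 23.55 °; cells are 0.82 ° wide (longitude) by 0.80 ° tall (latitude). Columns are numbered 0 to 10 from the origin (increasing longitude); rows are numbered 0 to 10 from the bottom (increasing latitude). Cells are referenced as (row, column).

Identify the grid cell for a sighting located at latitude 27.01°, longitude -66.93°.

(4, 6)

Column index: ⌊(-66.93 − -72.17) / 0.82⌋ = ⌊6.390⌋ = 6
Row offset from origin: ⌊(27.01 − 23.55) / 0.80⌋ = ⌊4.325⌋ = 4 → row 4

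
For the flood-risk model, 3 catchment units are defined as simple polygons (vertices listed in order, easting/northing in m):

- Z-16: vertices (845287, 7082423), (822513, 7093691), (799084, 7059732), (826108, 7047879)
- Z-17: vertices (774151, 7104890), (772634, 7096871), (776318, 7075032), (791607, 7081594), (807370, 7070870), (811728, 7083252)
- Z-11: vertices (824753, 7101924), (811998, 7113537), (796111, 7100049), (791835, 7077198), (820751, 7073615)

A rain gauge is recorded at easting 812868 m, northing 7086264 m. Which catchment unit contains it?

Z-11

Cast a ray rightward from (812868, 7086264). For each polygon, the edges (by vertex number in listed order) whose endpoints lie on opposite sides of northing = 7086264, where each meets that height, and whether that is right or left of the point:
Z-16: 1–2 at easting≈837523.9 (right), 2–3 at easting≈817389.0 (right) → 2 crossings.
Z-17: 2–3 at easting≈774423.3 (left), 6–1 at easting≈806497.3 (left) → 0 crossings.
Z-11: 3–4 at easting≈793531.5 (left), 5–1 at easting≈822539.2 (right) → 1 crossing.
Only Z-11 has an odd count, so the point is inside Z-11.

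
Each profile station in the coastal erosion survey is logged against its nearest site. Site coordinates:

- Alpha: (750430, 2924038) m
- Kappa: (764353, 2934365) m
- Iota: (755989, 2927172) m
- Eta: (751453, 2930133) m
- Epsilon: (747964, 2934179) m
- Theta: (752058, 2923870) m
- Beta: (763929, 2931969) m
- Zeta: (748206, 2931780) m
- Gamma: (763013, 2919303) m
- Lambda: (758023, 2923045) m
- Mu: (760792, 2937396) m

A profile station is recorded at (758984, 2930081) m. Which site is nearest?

Squared distances to each site:
Alpha: 109688765.000; Kappa: 47178817.000; Iota: 17432306.000; Eta: 56718665.000; Epsilon: 138234004.000; Theta: 86545997.000; Beta: 28017569.000; Zeta: 119051885.000; Gamma: 132398125.000; Lambda: 50428817.000; Mu: 56778089.000.
Minimum at Iota.

Iota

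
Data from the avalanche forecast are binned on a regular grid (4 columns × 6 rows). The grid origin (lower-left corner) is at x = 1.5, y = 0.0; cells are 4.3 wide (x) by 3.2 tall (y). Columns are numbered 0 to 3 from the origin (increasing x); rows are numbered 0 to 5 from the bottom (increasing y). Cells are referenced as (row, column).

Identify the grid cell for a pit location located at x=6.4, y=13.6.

Column index: ⌊(6.4 − 1.5) / 4.3⌋ = ⌊1.140⌋ = 1
Row offset from origin: ⌊(13.6 − 0.0) / 3.2⌋ = ⌊4.250⌋ = 4 → row 4

(4, 1)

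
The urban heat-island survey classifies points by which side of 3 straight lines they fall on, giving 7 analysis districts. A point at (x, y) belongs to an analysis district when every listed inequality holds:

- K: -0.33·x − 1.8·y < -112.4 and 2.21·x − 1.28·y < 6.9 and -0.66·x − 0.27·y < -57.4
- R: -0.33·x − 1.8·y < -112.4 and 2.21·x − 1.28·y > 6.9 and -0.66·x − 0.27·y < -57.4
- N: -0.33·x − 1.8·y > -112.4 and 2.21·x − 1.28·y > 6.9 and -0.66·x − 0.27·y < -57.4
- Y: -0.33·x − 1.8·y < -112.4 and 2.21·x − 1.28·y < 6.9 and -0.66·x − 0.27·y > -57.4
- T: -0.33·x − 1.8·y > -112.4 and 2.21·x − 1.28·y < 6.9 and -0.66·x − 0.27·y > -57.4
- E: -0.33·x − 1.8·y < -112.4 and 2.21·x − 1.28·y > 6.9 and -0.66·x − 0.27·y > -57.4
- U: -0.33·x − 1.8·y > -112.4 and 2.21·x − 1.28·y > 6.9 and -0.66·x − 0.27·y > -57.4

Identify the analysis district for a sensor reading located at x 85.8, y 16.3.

N

-0.33·85.8 − 1.8·16.3 = -57.654, which is > -112.4
2.21·85.8 − 1.28·16.3 = 168.754, which is > 6.9
-0.66·85.8 − 0.27·16.3 = -61.029, which is < -57.4
This sign pattern matches N.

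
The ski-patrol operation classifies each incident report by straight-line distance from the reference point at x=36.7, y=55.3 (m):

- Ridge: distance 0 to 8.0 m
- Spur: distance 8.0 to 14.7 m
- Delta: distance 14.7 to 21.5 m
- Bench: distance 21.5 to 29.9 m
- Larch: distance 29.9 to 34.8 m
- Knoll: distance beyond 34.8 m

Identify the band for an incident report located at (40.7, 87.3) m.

Distance = √((40.7−36.7)² + (87.3−55.3)²) = √(16.000 + 1024.000) = 32.249 m.
29.9 ≤ 32.249 < 34.8 → Larch.

Larch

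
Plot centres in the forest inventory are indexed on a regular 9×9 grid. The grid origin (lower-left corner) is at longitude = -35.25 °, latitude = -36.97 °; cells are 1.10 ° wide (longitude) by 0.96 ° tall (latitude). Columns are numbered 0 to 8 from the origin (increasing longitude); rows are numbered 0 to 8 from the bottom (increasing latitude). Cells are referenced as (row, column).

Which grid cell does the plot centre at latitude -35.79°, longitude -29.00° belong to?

(1, 5)

Column index: ⌊(-29.00 − -35.25) / 1.10⌋ = ⌊5.682⌋ = 5
Row offset from origin: ⌊(-35.79 − -36.97) / 0.96⌋ = ⌊1.229⌋ = 1 → row 1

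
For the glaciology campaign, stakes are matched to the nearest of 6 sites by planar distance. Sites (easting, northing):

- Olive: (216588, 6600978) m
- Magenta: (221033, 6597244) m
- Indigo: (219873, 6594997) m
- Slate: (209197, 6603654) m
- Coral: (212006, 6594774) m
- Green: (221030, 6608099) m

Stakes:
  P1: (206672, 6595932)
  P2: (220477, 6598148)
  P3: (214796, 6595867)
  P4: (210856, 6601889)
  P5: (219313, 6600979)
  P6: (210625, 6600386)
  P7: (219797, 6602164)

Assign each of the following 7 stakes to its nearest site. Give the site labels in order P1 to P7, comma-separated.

Coral, Magenta, Coral, Slate, Olive, Slate, Olive

P1 → Coral (d²=29792520.00)
P2 → Magenta (d²=1126352.00)
P3 → Coral (d²=8978749.00)
P4 → Slate (d²=5867506.00)
P5 → Olive (d²=7425626.00)
P6 → Slate (d²=12719008.00)
P7 → Olive (d²=11704277.00)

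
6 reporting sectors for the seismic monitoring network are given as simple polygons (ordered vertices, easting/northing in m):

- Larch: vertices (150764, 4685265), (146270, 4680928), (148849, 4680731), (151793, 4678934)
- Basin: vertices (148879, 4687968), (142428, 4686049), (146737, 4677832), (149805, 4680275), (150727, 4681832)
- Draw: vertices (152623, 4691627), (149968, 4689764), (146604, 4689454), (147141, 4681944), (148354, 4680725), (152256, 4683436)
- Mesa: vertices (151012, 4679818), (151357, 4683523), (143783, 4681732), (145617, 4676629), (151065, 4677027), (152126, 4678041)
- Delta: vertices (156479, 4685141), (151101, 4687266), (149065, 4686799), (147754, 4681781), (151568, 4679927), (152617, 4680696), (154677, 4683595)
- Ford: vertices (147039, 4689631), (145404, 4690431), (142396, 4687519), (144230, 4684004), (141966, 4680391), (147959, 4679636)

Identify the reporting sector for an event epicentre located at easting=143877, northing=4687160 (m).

Cast a ray rightward from (143877, 4687160). For each polygon, the edges (by vertex number in listed order) whose endpoints lie on opposite sides of northing = 4687160, where each meets that height, and whether that is right or left of the point:
Larch: no edge straddles that height → 0 crossings.
Basin: 1–2 at easting≈146162.8 (right), 5–1 at easting≈149122.3 (right) → 2 crossings.
Draw: 3–4 at easting≈146768.0 (right), 6–1 at easting≈152422.9 (right) → 2 crossings.
Mesa: no edge straddles that height → 0 crossings.
Delta: 1–2 at easting≈151369.3 (right), 2–3 at easting≈150638.9 (right) → 2 crossings.
Ford: 3–4 at easting≈142583.3 (left), 6–1 at easting≈147266.4 (right) → 1 crossing.
Only Ford has an odd count, so the point is inside Ford.

Ford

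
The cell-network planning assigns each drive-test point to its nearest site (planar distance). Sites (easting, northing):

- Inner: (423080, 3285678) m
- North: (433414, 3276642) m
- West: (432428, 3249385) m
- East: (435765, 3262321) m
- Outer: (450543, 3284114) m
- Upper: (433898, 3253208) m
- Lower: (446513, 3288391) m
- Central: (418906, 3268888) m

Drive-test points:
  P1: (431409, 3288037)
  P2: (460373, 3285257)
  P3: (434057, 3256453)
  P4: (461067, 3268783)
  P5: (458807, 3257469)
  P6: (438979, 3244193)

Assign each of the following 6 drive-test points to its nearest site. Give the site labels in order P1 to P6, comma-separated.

Inner, Outer, Upper, Outer, East, West

P1 → Inner (d²=74937122.00)
P2 → Outer (d²=97935349.00)
P3 → Upper (d²=10555306.00)
P4 → Outer (d²=345794137.00)
P5 → East (d²=554475668.00)
P6 → West (d²=69872465.00)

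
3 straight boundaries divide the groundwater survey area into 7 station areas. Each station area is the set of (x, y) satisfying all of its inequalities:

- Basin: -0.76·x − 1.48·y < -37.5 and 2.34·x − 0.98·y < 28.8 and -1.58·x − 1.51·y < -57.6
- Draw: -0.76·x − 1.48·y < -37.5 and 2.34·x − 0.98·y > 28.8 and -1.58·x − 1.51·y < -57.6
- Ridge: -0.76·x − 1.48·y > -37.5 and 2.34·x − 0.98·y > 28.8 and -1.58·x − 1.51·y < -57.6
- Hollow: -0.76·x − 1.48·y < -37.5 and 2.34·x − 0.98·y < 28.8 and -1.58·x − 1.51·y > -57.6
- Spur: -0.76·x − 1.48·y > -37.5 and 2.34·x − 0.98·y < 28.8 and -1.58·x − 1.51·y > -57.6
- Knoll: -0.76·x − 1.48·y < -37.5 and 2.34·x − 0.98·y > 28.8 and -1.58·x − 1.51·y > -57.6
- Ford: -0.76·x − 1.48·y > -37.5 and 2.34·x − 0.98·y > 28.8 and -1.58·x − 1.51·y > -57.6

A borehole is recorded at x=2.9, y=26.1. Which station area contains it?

-0.76·2.9 − 1.48·26.1 = -40.832, which is < -37.5
2.34·2.9 − 0.98·26.1 = -18.792, which is < 28.8
-1.58·2.9 − 1.51·26.1 = -43.993, which is > -57.6
This sign pattern matches Hollow.

Hollow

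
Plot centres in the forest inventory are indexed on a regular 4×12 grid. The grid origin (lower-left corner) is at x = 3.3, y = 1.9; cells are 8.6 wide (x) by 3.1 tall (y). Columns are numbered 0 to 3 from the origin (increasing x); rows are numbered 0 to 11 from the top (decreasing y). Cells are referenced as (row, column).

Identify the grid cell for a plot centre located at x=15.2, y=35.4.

Column index: ⌊(15.2 − 3.3) / 8.6⌋ = ⌊1.384⌋ = 1
Row offset from origin: ⌊(35.4 − 1.9) / 3.1⌋ = ⌊10.806⌋ = 10 → row 1 (counted from top)

(1, 1)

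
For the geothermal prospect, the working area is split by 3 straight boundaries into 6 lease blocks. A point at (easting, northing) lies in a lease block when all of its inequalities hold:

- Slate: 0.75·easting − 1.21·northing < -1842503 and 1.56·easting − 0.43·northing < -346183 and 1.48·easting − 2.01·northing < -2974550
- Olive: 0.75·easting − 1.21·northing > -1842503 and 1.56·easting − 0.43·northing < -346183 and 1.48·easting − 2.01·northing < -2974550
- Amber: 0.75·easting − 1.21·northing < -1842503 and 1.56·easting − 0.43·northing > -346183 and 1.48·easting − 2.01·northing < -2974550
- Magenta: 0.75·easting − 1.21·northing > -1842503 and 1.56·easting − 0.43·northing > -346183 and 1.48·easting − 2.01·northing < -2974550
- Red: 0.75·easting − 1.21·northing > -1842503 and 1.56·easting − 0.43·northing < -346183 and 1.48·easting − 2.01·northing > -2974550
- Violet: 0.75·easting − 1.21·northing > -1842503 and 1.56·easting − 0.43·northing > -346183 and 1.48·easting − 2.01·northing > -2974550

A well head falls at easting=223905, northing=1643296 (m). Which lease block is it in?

0.75·223905 − 1.21·1643296 = -1820459.410, which is > -1842503
1.56·223905 − 0.43·1643296 = -357325.480, which is < -346183
1.48·223905 − 2.01·1643296 = -2971645.560, which is > -2974550
This sign pattern matches Red.

Red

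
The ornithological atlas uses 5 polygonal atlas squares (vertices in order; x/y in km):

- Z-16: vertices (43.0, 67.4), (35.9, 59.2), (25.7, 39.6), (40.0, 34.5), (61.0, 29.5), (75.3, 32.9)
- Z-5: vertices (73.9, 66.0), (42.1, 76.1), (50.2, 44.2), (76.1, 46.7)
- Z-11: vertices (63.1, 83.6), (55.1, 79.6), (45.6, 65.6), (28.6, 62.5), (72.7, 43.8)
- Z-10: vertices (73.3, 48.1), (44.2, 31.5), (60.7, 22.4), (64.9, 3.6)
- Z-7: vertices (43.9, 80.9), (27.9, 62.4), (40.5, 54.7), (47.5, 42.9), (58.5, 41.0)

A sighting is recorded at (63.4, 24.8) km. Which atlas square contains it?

Cast a ray rightward from (63.4, 24.8). For each polygon, the edges (by vertex number in listed order) whose endpoints lie on opposite sides of y = 24.8, where each meets that height, and whether that is right or left of the point:
Z-16: no edge straddles that height → 0 crossings.
Z-5: no edge straddles that height → 0 crossings.
Z-11: no edge straddles that height → 0 crossings.
Z-10: 2–3 at x≈56.35 (left), 4–1 at x≈68.90 (right) → 1 crossing.
Z-7: no edge straddles that height → 0 crossings.
Only Z-10 has an odd count, so the point is inside Z-10.

Z-10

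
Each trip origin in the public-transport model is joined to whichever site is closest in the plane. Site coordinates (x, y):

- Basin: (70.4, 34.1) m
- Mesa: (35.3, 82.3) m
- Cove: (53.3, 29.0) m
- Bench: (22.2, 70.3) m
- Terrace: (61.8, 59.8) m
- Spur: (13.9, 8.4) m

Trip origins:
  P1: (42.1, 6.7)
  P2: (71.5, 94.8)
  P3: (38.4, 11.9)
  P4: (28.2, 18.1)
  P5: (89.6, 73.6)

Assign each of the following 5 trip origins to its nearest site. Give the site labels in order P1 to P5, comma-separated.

P1 → Cove (d²=622.73)
P2 → Terrace (d²=1319.09)
P3 → Cove (d²=514.42)
P4 → Spur (d²=298.58)
P5 → Terrace (d²=963.28)

Cove, Terrace, Cove, Spur, Terrace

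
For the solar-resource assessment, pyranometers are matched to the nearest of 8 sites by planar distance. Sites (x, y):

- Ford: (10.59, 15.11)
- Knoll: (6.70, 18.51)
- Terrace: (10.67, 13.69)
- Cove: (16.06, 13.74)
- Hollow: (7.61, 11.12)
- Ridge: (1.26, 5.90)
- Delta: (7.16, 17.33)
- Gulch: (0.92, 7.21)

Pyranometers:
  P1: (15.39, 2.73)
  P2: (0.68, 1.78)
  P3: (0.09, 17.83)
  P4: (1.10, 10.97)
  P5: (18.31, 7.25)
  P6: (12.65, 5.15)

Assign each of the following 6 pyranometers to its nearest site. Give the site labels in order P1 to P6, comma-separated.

Cove, Ridge, Knoll, Gulch, Cove, Hollow

P1 → Cove (d²=121.67)
P2 → Ridge (d²=17.31)
P3 → Knoll (d²=44.15)
P4 → Gulch (d²=14.17)
P5 → Cove (d²=47.18)
P6 → Hollow (d²=61.04)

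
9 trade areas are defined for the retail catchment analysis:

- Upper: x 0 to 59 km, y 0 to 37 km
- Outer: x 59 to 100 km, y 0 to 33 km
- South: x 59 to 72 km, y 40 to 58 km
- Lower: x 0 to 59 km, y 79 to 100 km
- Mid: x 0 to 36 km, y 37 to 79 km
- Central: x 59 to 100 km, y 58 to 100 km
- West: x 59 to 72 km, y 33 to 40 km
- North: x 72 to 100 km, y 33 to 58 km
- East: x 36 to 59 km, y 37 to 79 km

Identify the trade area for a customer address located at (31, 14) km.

The point has x = 31 and y = 14.
Only Upper satisfies 0 ≤ x ≤ 59 and 0 ≤ y ≤ 37.

Upper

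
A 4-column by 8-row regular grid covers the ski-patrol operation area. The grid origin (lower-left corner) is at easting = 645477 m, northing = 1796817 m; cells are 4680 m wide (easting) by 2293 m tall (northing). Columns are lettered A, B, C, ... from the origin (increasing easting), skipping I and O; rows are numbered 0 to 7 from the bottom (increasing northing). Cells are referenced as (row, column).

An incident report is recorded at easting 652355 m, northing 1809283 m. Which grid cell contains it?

Column index: ⌊(652355 − 645477) / 4680⌋ = ⌊1.470⌋ = 1 → column B
Row offset from origin: ⌊(1809283 − 1796817) / 2293⌋ = ⌊5.437⌋ = 5 → row 5

(5, B)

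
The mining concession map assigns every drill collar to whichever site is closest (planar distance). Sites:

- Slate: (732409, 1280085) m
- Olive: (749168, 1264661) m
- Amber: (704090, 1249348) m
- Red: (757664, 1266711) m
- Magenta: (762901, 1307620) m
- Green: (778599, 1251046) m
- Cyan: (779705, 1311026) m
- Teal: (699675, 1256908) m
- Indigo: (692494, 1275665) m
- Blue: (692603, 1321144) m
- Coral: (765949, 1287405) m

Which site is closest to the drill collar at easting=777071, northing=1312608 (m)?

Squared distances to each site:
Slate: 3052439773.000; Olive: 3077492218.000; Amber: 9328053961.000; Red: 2483166258.000; Magenta: 225669044.000; Green: 3792214628.000; Cyan: 9440680.000; Teal: 9092630816.000; Indigo: 8518054178.000; Blue: 7207706320.000; Coral: 758890093.000.
Minimum at Cyan.

Cyan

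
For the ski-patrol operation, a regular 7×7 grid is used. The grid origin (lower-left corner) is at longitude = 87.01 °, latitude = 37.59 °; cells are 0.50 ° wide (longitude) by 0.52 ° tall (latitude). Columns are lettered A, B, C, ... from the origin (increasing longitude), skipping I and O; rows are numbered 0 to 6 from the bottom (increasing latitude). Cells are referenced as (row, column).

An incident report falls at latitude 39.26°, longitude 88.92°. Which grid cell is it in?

(3, D)

Column index: ⌊(88.92 − 87.01) / 0.50⌋ = ⌊3.820⌋ = 3 → column D
Row offset from origin: ⌊(39.26 − 37.59) / 0.52⌋ = ⌊3.212⌋ = 3 → row 3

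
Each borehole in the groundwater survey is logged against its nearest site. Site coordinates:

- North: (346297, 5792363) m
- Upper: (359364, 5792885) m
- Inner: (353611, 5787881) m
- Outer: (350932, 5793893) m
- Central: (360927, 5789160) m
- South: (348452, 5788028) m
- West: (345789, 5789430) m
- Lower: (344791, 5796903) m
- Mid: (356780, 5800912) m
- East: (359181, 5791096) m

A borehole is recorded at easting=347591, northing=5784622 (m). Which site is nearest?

Squared distances to each site:
North: 61597517.000; Upper: 206880698.000; Inner: 46861481.000; Outer: 97113722.000; Central: 198442340.000; South: 12342157.000; West: 26364068.000; Lower: 158662961.000; Mid: 349801821.000; East: 176240776.000.
Minimum at South.

South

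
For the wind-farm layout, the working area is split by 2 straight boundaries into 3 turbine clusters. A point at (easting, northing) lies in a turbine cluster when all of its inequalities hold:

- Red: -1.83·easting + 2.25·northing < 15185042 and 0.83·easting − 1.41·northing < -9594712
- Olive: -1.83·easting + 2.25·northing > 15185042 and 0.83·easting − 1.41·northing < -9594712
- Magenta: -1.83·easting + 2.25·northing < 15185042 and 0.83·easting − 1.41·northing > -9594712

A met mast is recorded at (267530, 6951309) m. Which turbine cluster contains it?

-1.83·267530 + 2.25·6951309 = 15150865.350, which is < 15185042
0.83·267530 − 1.41·6951309 = -9579295.790, which is > -9594712
This sign pattern matches Magenta.

Magenta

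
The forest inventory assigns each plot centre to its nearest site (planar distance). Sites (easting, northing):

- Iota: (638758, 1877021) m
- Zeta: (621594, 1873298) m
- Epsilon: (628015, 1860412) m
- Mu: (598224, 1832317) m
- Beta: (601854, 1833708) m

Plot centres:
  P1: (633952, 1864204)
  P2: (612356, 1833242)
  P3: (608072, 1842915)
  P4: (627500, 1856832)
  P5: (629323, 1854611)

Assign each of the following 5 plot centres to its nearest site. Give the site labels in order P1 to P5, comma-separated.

P1 → Epsilon (d²=49627233.00)
P2 → Beta (d²=110509160.00)
P3 → Beta (d²=123432373.00)
P4 → Epsilon (d²=13081625.00)
P5 → Epsilon (d²=35362465.00)

Epsilon, Beta, Beta, Epsilon, Epsilon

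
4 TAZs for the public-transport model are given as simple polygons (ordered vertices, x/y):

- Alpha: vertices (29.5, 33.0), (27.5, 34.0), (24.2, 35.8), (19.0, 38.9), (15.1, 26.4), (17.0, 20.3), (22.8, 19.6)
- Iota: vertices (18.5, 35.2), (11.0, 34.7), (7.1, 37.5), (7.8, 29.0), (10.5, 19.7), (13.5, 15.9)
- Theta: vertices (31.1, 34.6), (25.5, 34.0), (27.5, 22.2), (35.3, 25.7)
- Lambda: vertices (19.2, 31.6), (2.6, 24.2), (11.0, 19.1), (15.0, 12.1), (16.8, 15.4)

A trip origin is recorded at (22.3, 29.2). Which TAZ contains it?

Alpha

Cast a ray rightward from (22.3, 29.2). For each polygon, the edges (by vertex number in listed order) whose endpoints lie on opposite sides of y = 29.2, where each meets that height, and whether that is right or left of the point:
Alpha: 4–5 at x≈15.97 (left), 7–1 at x≈27.60 (right) → 1 crossing.
Iota: 3–4 at x≈7.78 (left), 6–1 at x≈16.95 (left) → 0 crossings.
Theta: 2–3 at x≈26.31 (right), 4–1 at x≈33.65 (right) → 2 crossings.
Lambda: 1–2 at x≈13.82 (left), 5–1 at x≈18.84 (left) → 0 crossings.
Only Alpha has an odd count, so the point is inside Alpha.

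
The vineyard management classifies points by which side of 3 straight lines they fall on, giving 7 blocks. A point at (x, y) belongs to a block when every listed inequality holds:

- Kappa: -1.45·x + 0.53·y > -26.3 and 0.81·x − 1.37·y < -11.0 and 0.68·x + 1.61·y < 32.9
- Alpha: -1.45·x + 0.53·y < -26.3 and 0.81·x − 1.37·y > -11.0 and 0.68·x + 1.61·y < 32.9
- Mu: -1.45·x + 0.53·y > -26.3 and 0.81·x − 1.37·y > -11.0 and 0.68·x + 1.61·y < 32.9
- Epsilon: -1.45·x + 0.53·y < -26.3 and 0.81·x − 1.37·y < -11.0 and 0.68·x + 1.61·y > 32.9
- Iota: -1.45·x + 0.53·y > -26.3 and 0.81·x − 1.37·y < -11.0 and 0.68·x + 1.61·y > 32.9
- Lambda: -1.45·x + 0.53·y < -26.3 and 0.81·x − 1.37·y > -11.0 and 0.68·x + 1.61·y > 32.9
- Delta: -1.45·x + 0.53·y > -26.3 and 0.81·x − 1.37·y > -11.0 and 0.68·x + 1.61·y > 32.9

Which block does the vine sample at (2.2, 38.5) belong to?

Iota

-1.45·2.2 + 0.53·38.5 = 17.215, which is > -26.3
0.81·2.2 − 1.37·38.5 = -50.963, which is < -11.0
0.68·2.2 + 1.61·38.5 = 63.481, which is > 32.9
This sign pattern matches Iota.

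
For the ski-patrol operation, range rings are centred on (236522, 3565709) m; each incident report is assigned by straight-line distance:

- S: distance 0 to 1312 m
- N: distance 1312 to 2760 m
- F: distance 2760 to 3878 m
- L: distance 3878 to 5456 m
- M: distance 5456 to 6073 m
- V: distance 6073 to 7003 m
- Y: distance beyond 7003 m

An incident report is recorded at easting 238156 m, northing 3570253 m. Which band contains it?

Distance = √((238156−236522)² + (3570253−3565709)²) = √(2669956.000 + 20647936.000) = 4828.860 m.
3878 ≤ 4828.860 < 5456 → L.

L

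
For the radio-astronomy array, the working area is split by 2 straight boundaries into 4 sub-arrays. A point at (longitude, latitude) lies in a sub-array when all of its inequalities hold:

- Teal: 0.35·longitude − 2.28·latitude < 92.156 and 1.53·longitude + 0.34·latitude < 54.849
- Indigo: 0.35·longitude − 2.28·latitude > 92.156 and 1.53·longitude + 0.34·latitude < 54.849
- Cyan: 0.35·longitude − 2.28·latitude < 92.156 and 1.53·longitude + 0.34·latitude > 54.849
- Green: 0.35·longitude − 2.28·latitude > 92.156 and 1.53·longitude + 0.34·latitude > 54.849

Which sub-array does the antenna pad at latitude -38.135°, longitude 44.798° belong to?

0.35·44.798 − 2.28·-38.135 = 102.627, which is > 92.156
1.53·44.798 + 0.34·-38.135 = 55.575, which is > 54.849
This sign pattern matches Green.

Green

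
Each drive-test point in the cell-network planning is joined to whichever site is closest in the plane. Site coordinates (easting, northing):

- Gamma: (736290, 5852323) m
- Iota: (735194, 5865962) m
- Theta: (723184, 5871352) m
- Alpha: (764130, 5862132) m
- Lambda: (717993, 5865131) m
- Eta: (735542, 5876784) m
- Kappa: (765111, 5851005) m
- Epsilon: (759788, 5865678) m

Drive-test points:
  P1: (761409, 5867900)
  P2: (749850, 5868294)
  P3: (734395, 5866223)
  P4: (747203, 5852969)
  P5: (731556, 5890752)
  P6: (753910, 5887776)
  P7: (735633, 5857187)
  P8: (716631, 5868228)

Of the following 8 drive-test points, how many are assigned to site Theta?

0

P1 → Epsilon
P2 → Epsilon
P3 → Iota
P4 → Gamma
P5 → Eta
P6 → Eta
P7 → Gamma
P8 → Lambda
0 of the 8 go to Theta.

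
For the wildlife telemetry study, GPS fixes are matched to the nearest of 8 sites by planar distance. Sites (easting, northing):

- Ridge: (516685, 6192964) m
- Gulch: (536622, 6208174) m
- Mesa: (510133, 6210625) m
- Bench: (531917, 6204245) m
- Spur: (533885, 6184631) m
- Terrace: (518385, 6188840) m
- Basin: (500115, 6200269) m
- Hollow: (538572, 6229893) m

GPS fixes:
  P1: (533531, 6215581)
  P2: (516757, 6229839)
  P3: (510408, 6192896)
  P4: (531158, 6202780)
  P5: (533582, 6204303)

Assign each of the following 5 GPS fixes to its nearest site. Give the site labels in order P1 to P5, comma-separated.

Gulch, Mesa, Ridge, Bench, Bench

P1 → Gulch (d²=64417930.00)
P2 → Mesa (d²=413055172.00)
P3 → Ridge (d²=39405353.00)
P4 → Bench (d²=2722306.00)
P5 → Bench (d²=2775589.00)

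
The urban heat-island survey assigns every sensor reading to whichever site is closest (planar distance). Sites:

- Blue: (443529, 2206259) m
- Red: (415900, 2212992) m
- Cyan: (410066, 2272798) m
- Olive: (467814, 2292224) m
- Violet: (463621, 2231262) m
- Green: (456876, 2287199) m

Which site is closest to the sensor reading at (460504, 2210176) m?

Squared distances to each site:
Blue: 303493514.000; Red: 1997446672.000; Cyan: 6465506728.000; Olive: 6785310404.000; Violet: 454335085.000; Green: 5945704913.000.
Minimum at Blue.

Blue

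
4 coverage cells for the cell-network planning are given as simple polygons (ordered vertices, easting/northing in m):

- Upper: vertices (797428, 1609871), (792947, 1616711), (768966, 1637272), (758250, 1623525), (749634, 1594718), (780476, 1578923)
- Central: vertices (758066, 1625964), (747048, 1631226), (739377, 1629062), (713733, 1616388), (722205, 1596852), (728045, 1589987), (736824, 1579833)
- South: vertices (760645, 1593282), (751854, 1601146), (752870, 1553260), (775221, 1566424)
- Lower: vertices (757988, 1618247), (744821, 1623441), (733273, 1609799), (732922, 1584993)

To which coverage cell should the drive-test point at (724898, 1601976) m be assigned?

Cast a ray rightward from (724898, 1601976). For each polygon, the edges (by vertex number in listed order) whose endpoints lie on opposite sides of northing = 1601976, where each meets that height, and whether that is right or left of the point:
Upper: 4–5 at easting≈751804.8 (right), 6–1 at easting≈793103.5 (right) → 2 crossings.
Central: 4–5 at easting≈719982.9 (left), 7–1 at easting≈747020.2 (right) → 1 crossing.
South: no edge straddles that height → 0 crossings.
Lower: 3–4 at easting≈733162.3 (right), 4–1 at easting≈745723.3 (right) → 2 crossings.
Only Central has an odd count, so the point is inside Central.

Central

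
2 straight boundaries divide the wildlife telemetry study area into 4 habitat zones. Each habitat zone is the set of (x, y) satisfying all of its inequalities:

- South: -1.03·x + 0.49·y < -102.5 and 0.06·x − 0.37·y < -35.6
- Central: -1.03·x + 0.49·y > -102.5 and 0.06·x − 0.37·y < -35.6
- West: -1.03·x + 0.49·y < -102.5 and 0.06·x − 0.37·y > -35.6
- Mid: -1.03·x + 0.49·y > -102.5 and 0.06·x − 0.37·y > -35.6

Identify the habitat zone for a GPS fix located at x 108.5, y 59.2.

-1.03·108.5 + 0.49·59.2 = -82.747, which is > -102.5
0.06·108.5 − 0.37·59.2 = -15.394, which is > -35.6
This sign pattern matches Mid.

Mid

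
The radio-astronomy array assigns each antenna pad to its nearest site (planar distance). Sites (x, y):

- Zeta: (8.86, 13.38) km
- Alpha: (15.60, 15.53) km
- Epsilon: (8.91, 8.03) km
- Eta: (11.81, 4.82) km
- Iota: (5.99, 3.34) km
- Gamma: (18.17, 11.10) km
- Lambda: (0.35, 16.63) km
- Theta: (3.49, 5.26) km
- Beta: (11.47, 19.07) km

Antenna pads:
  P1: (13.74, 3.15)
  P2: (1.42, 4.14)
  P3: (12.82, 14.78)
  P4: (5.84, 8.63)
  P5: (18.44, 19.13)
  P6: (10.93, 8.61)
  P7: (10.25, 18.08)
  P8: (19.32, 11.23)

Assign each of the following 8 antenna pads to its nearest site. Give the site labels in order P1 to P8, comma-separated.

P1 → Eta (d²=6.51)
P2 → Theta (d²=5.54)
P3 → Alpha (d²=8.29)
P4 → Epsilon (d²=9.78)
P5 → Alpha (d²=21.03)
P6 → Epsilon (d²=4.42)
P7 → Beta (d²=2.47)
P8 → Gamma (d²=1.34)

Eta, Theta, Alpha, Epsilon, Alpha, Epsilon, Beta, Gamma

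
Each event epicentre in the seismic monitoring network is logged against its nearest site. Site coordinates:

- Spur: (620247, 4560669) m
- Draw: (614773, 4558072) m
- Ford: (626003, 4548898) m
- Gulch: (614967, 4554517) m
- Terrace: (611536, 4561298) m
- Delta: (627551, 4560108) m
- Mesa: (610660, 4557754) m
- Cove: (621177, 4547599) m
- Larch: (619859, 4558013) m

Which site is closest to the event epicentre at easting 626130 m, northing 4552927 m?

Squared distances to each site:
Spur: 94548253.000; Draw: 155452474.000; Ford: 16248970.000; Gulch: 127140669.000; Terrace: 283058477.000; Delta: 53586002.000; Mesa: 262620829.000; Cove: 52919793.000; Larch: 65192837.000.
Minimum at Ford.

Ford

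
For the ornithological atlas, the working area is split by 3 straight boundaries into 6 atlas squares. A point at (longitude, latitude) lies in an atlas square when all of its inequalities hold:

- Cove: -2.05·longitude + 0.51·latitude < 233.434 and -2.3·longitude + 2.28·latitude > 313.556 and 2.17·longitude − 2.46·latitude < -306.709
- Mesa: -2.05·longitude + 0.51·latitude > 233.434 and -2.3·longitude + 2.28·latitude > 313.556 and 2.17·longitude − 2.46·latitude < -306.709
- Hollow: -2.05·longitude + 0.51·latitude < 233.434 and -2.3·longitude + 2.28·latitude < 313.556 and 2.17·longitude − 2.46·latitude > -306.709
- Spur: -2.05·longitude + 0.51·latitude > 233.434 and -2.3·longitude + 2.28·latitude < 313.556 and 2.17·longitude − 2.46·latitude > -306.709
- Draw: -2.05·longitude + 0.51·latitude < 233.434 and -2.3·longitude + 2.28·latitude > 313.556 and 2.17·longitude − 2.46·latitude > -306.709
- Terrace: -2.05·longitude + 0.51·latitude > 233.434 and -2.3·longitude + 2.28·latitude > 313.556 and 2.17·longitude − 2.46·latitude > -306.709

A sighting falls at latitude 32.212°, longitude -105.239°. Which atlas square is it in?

Cove

-2.05·-105.239 + 0.51·32.212 = 232.168, which is < 233.434
-2.3·-105.239 + 2.28·32.212 = 315.493, which is > 313.556
2.17·-105.239 − 2.46·32.212 = -307.610, which is < -306.709
This sign pattern matches Cove.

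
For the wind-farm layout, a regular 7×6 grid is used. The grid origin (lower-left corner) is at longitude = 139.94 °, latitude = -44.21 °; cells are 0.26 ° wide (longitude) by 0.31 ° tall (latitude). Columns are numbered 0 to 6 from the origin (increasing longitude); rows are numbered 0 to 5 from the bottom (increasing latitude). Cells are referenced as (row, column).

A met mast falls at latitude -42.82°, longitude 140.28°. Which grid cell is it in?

Column index: ⌊(140.28 − 139.94) / 0.26⌋ = ⌊1.308⌋ = 1
Row offset from origin: ⌊(-42.82 − -44.21) / 0.31⌋ = ⌊4.484⌋ = 4 → row 4

(4, 1)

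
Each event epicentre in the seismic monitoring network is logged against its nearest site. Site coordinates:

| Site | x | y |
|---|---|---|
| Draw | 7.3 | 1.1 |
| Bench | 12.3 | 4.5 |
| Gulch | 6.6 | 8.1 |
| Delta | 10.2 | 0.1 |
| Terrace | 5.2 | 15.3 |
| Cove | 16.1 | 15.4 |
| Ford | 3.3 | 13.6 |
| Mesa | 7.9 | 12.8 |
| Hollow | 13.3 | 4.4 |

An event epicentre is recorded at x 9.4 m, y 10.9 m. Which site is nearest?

Mesa

Squared distances to each site:
Draw: 100.450; Bench: 49.370; Gulch: 15.680; Delta: 117.280; Terrace: 37.000; Cove: 65.140; Ford: 44.500; Mesa: 5.860; Hollow: 57.460.
Minimum at Mesa.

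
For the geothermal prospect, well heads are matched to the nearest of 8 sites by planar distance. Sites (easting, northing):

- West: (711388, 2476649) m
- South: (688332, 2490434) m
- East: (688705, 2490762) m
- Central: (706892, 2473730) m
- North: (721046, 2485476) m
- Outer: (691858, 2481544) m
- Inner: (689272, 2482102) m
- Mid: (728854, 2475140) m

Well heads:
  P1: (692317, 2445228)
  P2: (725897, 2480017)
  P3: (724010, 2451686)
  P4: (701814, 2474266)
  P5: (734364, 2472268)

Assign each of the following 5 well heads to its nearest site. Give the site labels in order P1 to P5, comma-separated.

P1 → Central (d²=1024794629.00)
P2 → Mid (d²=32528978.00)
P3 → Mid (d²=573554452.00)
P4 → Central (d²=26073380.00)
P5 → Mid (d²=38608484.00)

Central, Mid, Mid, Central, Mid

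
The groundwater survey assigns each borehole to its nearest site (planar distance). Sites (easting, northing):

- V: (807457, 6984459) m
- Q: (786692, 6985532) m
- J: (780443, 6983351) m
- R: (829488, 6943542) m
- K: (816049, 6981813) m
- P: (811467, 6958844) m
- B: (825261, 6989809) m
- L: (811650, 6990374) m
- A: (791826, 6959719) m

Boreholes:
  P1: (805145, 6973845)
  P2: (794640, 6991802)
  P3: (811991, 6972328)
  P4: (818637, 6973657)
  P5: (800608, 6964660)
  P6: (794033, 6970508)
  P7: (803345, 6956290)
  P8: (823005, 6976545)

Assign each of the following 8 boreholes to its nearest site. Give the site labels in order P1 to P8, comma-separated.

P1 → V (d²=118002340.00)
P2 → Q (d²=102483604.00)
P3 → K (d²=106432589.00)
P4 → K (d²=73218080.00)
P5 → A (d²=101537005.00)
P6 → A (d²=121273370.00)
P7 → P (d²=72489800.00)
P8 → K (d²=76137760.00)

V, Q, K, K, A, A, P, K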